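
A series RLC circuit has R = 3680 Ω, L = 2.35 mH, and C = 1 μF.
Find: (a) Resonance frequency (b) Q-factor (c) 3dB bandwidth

Step 1 — Resonance condition Im(Z)=0 gives ω₀ = 1/√(LC).
Step 2 — ω₀ = 1/√(0.00235·1e-06) = 2.063e+04 rad/s.
Step 3 — f₀ = ω₀/(2π) = 3283 Hz.
Step 4 — Series Q: Q = ω₀L/R = 2.063e+04·0.00235/3680 = 0.01317.
Step 5 — 3dB bandwidth: Δω = ω₀/Q = 1.566e+06 rad/s; BW = Δω/(2π) = 2.492e+05 Hz.

(a) f₀ = 3283 Hz  (b) Q = 0.01317  (c) BW = 2.492e+05 Hz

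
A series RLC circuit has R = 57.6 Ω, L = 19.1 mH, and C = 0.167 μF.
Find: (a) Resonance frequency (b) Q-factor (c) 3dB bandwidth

Step 1 — Resonance: ω₀ = 1/√(LC) = 1/√(0.0191·1.67e-07) = 1.771e+04 rad/s.
Step 2 — f₀ = ω₀/(2π) = 2818 Hz.
Step 3 — Series Q: Q = ω₀L/R = 1.771e+04·0.0191/57.6 = 5.871.
Step 4 — Bandwidth: Δω = ω₀/Q = 3016 rad/s; BW = Δω/(2π) = 480 Hz.

(a) f₀ = 2818 Hz  (b) Q = 5.871  (c) BW = 480 Hz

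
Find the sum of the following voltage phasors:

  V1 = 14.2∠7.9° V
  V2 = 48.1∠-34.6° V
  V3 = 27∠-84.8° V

Step 1 — Convert each phasor to rectangular form:
  V1 = 14.2·(cos(7.9°) + j·sin(7.9°)) = 14.07 + j1.952 V
  V2 = 48.1·(cos(-34.6°) + j·sin(-34.6°)) = 39.59 - j27.31 V
  V3 = 27·(cos(-84.8°) + j·sin(-84.8°)) = 2.447 - j26.89 V
Step 2 — Sum components: V_total = 56.11 - j52.25 V.
Step 3 — Convert to polar: |V_total| = 76.67 V, ∠V_total = -43.0°.

V_total = 76.67∠-43.0° V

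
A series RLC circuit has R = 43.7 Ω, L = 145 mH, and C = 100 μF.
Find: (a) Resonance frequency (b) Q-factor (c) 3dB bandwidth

Step 1 — Resonance condition Im(Z)=0 gives ω₀ = 1/√(LC).
Step 2 — ω₀ = 1/√(0.145·0.0001) = 262.6 rad/s.
Step 3 — f₀ = ω₀/(2π) = 41.8 Hz.
Step 4 — Series Q: Q = ω₀L/R = 262.6·0.145/43.7 = 0.8714.
Step 5 — 3dB bandwidth: Δω = ω₀/Q = 301.4 rad/s; BW = Δω/(2π) = 47.97 Hz.

(a) f₀ = 41.8 Hz  (b) Q = 0.8714  (c) BW = 47.97 Hz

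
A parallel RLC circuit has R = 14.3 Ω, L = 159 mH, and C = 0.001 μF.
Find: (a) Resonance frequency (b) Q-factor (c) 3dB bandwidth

Step 1 — Resonance: ω₀ = 1/√(LC) = 1/√(0.159·1e-09) = 7.931e+04 rad/s.
Step 2 — f₀ = ω₀/(2π) = 1.262e+04 Hz.
Step 3 — Parallel Q: Q = R/(ω₀L) = 14.3/(7.931e+04·0.159) = 0.001134.
Step 4 — Bandwidth: Δω = ω₀/Q = 6.993e+07 rad/s; BW = Δω/(2π) = 1.113e+07 Hz.

(a) f₀ = 1.262e+04 Hz  (b) Q = 0.001134  (c) BW = 1.113e+07 Hz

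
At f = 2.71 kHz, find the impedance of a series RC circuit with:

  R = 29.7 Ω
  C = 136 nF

Step 1 — Angular frequency: ω = 2π·f = 2π·2710 = 1.703e+04 rad/s.
Step 2 — Component impedances:
  R: Z = R = 29.7 Ω
  C: Z = 1/(jωC) = -j/(ω·C) = 0 - j431.8 Ω
Step 3 — Series combination: Z_total = R + C = 29.7 - j431.8 Ω = 432.8∠-86.1° Ω.

Z = 29.7 - j431.8 Ω = 432.8∠-86.1° Ω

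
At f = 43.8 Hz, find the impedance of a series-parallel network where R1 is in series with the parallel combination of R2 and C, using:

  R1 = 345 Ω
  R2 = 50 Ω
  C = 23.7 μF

Step 1 — Angular frequency: ω = 2π·f = 2π·43.8 = 275.2 rad/s.
Step 2 — Component impedances:
  R1: Z = R = 345 Ω
  R2: Z = R = 50 Ω
  C: Z = 1/(jωC) = -j/(ω·C) = 0 - j153.3 Ω
Step 3 — Parallel branch: R2 || C = 1/(1/R2 + 1/C) = 45.19 - j14.74 Ω.
Step 4 — Series with R1: Z_total = R1 + (R2 || C) = 390.2 - j14.74 Ω = 390.5∠-2.2° Ω.

Z = 390.2 - j14.74 Ω = 390.5∠-2.2° Ω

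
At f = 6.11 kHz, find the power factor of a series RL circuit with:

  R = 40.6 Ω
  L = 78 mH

Step 1 — Angular frequency: ω = 2π·f = 2π·6110 = 3.839e+04 rad/s.
Step 2 — Component impedances:
  R: Z = R = 40.6 Ω
  L: Z = jωL = j·3.839e+04·0.078 = 0 + j2994 Ω
Step 3 — Series combination: Z_total = R + L = 40.6 + j2994 Ω = 2995∠89.2° Ω.
Step 4 — Power factor: PF = cos(φ) = Re(Z)/|Z| = 40.6/2995 = 0.01356.
Step 5 — Type: Im(Z) = 2994 ⇒ lagging (phase φ = 89.2°).

PF = 0.01356 (lagging, φ = 89.2°)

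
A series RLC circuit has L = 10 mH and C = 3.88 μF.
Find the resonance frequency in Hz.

Step 1 — Resonance condition Im(Z)=0 gives ω₀ = 1/√(LC).
Step 2 — ω₀ = 1/√(0.01·3.88e-06) = 5077 rad/s.
Step 3 — f₀ = ω₀/(2π) = 808 Hz.

f₀ = 808 Hz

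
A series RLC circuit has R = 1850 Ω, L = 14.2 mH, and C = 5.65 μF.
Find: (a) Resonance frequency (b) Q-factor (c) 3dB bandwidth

Step 1 — Resonance condition Im(Z)=0 gives ω₀ = 1/√(LC).
Step 2 — ω₀ = 1/√(0.0142·5.65e-06) = 3530 rad/s.
Step 3 — f₀ = ω₀/(2π) = 561.9 Hz.
Step 4 — Series Q: Q = ω₀L/R = 3530·0.0142/1850 = 0.0271.
Step 5 — 3dB bandwidth: Δω = ω₀/Q = 1.303e+05 rad/s; BW = Δω/(2π) = 2.073e+04 Hz.

(a) f₀ = 561.9 Hz  (b) Q = 0.0271  (c) BW = 2.073e+04 Hz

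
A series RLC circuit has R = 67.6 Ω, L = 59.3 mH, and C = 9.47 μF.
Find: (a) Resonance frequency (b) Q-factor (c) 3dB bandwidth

Step 1 — Resonance: ω₀ = 1/√(LC) = 1/√(0.0593·9.47e-06) = 1334 rad/s.
Step 2 — f₀ = ω₀/(2π) = 212.4 Hz.
Step 3 — Series Q: Q = ω₀L/R = 1334·0.0593/67.6 = 1.171.
Step 4 — Bandwidth: Δω = ω₀/Q = 1140 rad/s; BW = Δω/(2π) = 181.4 Hz.

(a) f₀ = 212.4 Hz  (b) Q = 1.171  (c) BW = 181.4 Hz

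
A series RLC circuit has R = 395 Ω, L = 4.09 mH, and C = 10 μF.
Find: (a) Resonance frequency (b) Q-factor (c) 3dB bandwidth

Step 1 — Resonance: ω₀ = 1/√(LC) = 1/√(0.00409·1e-05) = 4945 rad/s.
Step 2 — f₀ = ω₀/(2π) = 787 Hz.
Step 3 — Series Q: Q = ω₀L/R = 4945·0.00409/395 = 0.0512.
Step 4 — Bandwidth: Δω = ω₀/Q = 9.658e+04 rad/s; BW = Δω/(2π) = 1.537e+04 Hz.

(a) f₀ = 787 Hz  (b) Q = 0.0512  (c) BW = 1.537e+04 Hz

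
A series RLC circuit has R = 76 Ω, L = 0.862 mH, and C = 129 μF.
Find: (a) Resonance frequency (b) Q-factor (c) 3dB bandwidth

Step 1 — Resonance condition Im(Z)=0 gives ω₀ = 1/√(LC).
Step 2 — ω₀ = 1/√(0.000862·0.000129) = 2999 rad/s.
Step 3 — f₀ = ω₀/(2π) = 477.3 Hz.
Step 4 — Series Q: Q = ω₀L/R = 2999·0.000862/76 = 0.03401.
Step 5 — 3dB bandwidth: Δω = ω₀/Q = 8.817e+04 rad/s; BW = Δω/(2π) = 1.403e+04 Hz.

(a) f₀ = 477.3 Hz  (b) Q = 0.03401  (c) BW = 1.403e+04 Hz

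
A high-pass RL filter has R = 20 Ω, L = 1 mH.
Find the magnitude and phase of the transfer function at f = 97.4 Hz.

Step 1 — Angular frequency: ω = 2π·97.4 = 612 rad/s.
Step 2 — Transfer function: H(jω) = jωL/(R + jωL).
Step 3 — Numerator jωL = j·0.612; denominator R + jωL = 20 + j0.612.
Step 4 — H = 0.0009354 + j0.03057.
Step 5 — Magnitude: |H| = 0.03058 (-30.3 dB); phase: φ = 88.2°.

|H| = 0.03058 (-30.3 dB), φ = 88.2°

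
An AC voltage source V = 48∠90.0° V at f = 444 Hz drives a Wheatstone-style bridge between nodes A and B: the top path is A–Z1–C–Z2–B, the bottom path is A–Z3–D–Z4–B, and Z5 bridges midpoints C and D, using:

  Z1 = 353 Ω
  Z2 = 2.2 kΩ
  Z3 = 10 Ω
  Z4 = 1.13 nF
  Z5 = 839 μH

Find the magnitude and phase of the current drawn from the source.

Step 1 — Angular frequency: ω = 2π·f = 2π·444 = 2790 rad/s.
Step 2 — Component impedances:
  Z1: Z = R = 353 Ω
  Z2: Z = R = 2200 Ω
  Z3: Z = R = 10 Ω
  Z4: Z = 1/(jωC) = -j/(ω·C) = 0 - j3.172e+05 Ω
  Z5: Z = jωL = j·2790·0.000839 = 0 + j2.341 Ω
Step 3 — Bridge requires nodal analysis (the Z5 bridge couples midpoints C and D, so the two paths cannot be reduced to a simple series/parallel combination). Setting node B to ground and injecting 1 A at node A, the 3-node admittance system at A, C, D solves to V_A = Z_AB = 2210 - j13.04 Ω = 2210∠-0.3° Ω.
Step 4 — Source phasor: V = 48∠90.0° V = 0 + j48 V.
Step 5 — Ohm's law: I = V / Z_total = (0 + j48) / (2210 - j13.04) = -0.0001282 + j0.02172 A.
Step 6 — Convert to polar: |I| = 0.02172 A, ∠I = 90.3°.

I = 0.02172∠90.3° A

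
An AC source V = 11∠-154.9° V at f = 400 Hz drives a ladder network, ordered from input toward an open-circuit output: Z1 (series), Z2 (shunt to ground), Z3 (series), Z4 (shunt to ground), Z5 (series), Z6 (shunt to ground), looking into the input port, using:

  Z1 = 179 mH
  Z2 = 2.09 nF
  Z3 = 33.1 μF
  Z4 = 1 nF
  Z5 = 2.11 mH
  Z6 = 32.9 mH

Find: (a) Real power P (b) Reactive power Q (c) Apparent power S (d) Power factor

Step 1 — Angular frequency: ω = 2π·f = 2π·400 = 2513 rad/s.
Step 2 — Component impedances:
  Z1: Z = jωL = j·2513·0.179 = 0 + j449.9 Ω
  Z2: Z = 1/(jωC) = -j/(ω·C) = 0 - j1.904e+05 Ω
  Z3: Z = 1/(jωC) = -j/(ω·C) = 0 - j12.02 Ω
  Z4: Z = 1/(jωC) = -j/(ω·C) = 0 - j3.979e+05 Ω
  Z5: Z = jωL = j·2513·0.00211 = 0 + j5.303 Ω
  Z6: Z = jωL = j·2513·0.0329 = 0 + j82.69 Ω
Step 3 — Ladder network (open output): work backward from the far end, alternating series and parallel combinations. Z_in = 0 + j525.9 Ω = 525.9∠90.0° Ω.
Step 4 — Source phasor: V = 11∠-154.9° V = -9.961 - j4.666 V.
Step 5 — Current: I = V / Z = -0.008873 + j0.01894 A = 0.02092∠115.1° A.
Step 6 — Complex power: S = V·I* = 0 + j0.2301 VA.
Step 7 — Real power: P = Re(S) = 0 W.
Step 8 — Reactive power: Q = Im(S) = 0.2301 VAR.
Step 9 — Apparent power: |S| = 0.2301 VA.
Step 10 — Power factor: PF = P/|S| = 0 (lagging).

(a) P = 0 W  (b) Q = 0.2301 VAR  (c) S = 0.2301 VA  (d) PF = 0 (lagging)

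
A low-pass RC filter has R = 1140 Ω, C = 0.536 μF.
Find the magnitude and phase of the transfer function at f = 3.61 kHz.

Step 1 — Angular frequency: ω = 2π·3610 = 2.268e+04 rad/s.
Step 2 — Transfer function: H(jω) = 1/(1 + jωRC).
Step 3 — Denominator: 1 + jωRC = 1 + j·2.268e+04·1140·5.36e-07 = 1 + j13.86.
Step 4 — H = 0.005179 - j0.07178.
Step 5 — Magnitude: |H| = 0.07196 (-22.9 dB); phase: φ = -85.9°.

|H| = 0.07196 (-22.9 dB), φ = -85.9°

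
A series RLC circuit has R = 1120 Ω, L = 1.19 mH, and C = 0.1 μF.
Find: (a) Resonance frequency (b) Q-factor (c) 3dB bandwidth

Step 1 — Resonance: ω₀ = 1/√(LC) = 1/√(0.00119·1e-07) = 9.167e+04 rad/s.
Step 2 — f₀ = ω₀/(2π) = 1.459e+04 Hz.
Step 3 — Series Q: Q = ω₀L/R = 9.167e+04·0.00119/1120 = 0.0974.
Step 4 — Bandwidth: Δω = ω₀/Q = 9.412e+05 rad/s; BW = Δω/(2π) = 1.498e+05 Hz.

(a) f₀ = 1.459e+04 Hz  (b) Q = 0.0974  (c) BW = 1.498e+05 Hz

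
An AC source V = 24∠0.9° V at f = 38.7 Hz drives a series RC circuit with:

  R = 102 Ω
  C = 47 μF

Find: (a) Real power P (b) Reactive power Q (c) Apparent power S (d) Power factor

Step 1 — Angular frequency: ω = 2π·f = 2π·38.7 = 243.2 rad/s.
Step 2 — Component impedances:
  R: Z = R = 102 Ω
  C: Z = 1/(jωC) = -j/(ω·C) = 0 - j87.5 Ω
Step 3 — Series combination: Z_total = R + C = 102 - j87.5 Ω = 134.4∠-40.6° Ω.
Step 4 — Source phasor: V = 24∠0.9° V = 24 + j0.377 V.
Step 5 — Current: I = V / Z = 0.1337 + j0.1184 A = 0.1786∠41.5° A.
Step 6 — Complex power: S = V·I* = 3.253 - j2.791 VA.
Step 7 — Real power: P = Re(S) = 3.253 W.
Step 8 — Reactive power: Q = Im(S) = -2.791 VAR.
Step 9 — Apparent power: |S| = 4.286 VA.
Step 10 — Power factor: PF = P/|S| = 0.759 (leading).

(a) P = 3.253 W  (b) Q = -2.791 VAR  (c) S = 4.286 VA  (d) PF = 0.759 (leading)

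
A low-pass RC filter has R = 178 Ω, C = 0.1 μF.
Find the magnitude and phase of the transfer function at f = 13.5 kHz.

Step 1 — Angular frequency: ω = 2π·1.35e+04 = 8.482e+04 rad/s.
Step 2 — Transfer function: H(jω) = 1/(1 + jωRC).
Step 3 — Denominator: 1 + jωRC = 1 + j·8.482e+04·178·1e-07 = 1 + j1.51.
Step 4 — H = 0.3049 - j0.4604.
Step 5 — Magnitude: |H| = 0.5522 (-5.2 dB); phase: φ = -56.5°.

|H| = 0.5522 (-5.2 dB), φ = -56.5°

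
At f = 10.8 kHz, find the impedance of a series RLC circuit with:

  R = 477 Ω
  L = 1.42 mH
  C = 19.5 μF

Step 1 — Angular frequency: ω = 2π·f = 2π·1.08e+04 = 6.786e+04 rad/s.
Step 2 — Component impedances:
  R: Z = R = 477 Ω
  L: Z = jωL = j·6.786e+04·0.00142 = 0 + j96.36 Ω
  C: Z = 1/(jωC) = -j/(ω·C) = 0 - j0.7557 Ω
Step 3 — Series combination: Z_total = R + L + C = 477 + j95.6 Ω = 486.5∠11.3° Ω.

Z = 477 + j95.6 Ω = 486.5∠11.3° Ω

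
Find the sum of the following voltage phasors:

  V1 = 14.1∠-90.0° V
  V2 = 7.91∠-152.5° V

Step 1 — Convert each phasor to rectangular form:
  V1 = 14.1·(cos(-90.0°) + j·sin(-90.0°)) = 0 - j14.1 V
  V2 = 7.91·(cos(-152.5°) + j·sin(-152.5°)) = -7.016 - j3.652 V
Step 2 — Sum components: V_total = -7.016 - j17.75 V.
Step 3 — Convert to polar: |V_total| = 19.09 V, ∠V_total = -111.6°.

V_total = 19.09∠-111.6° V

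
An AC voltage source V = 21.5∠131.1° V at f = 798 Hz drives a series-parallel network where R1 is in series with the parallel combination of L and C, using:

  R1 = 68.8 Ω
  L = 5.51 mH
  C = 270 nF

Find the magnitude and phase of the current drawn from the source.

Step 1 — Angular frequency: ω = 2π·f = 2π·798 = 5014 rad/s.
Step 2 — Component impedances:
  R1: Z = R = 68.8 Ω
  L: Z = jωL = j·5014·0.00551 = 0 + j27.63 Ω
  C: Z = 1/(jωC) = -j/(ω·C) = 0 - j738.7 Ω
Step 3 — Parallel branch: L || C = 1/(1/L + 1/C) = 0 + j28.7 Ω.
Step 4 — Series with R1: Z_total = R1 + (L || C) = 68.8 + j28.7 Ω = 74.55∠22.6° Ω.
Step 5 — Source phasor: V = 21.5∠131.1° V = -14.13 + j16.2 V.
Step 6 — Ohm's law: I = V / Z_total = (-14.13 + j16.2) / (68.8 + j28.7) = -0.0913 + j0.2736 A.
Step 7 — Convert to polar: |I| = 0.2884 A, ∠I = 108.5°.

I = 0.2884∠108.5° A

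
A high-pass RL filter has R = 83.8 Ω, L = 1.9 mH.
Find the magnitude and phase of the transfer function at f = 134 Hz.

Step 1 — Angular frequency: ω = 2π·134 = 841.9 rad/s.
Step 2 — Transfer function: H(jω) = jωL/(R + jωL).
Step 3 — Numerator jωL = j·1.6; denominator R + jωL = 83.8 + j1.6.
Step 4 — H = 0.0003643 + j0.01908.
Step 5 — Magnitude: |H| = 0.01909 (-34.4 dB); phase: φ = 88.9°.

|H| = 0.01909 (-34.4 dB), φ = 88.9°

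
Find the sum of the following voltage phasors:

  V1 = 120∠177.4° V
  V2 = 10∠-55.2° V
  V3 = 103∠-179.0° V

Step 1 — Convert each phasor to rectangular form:
  V1 = 120·(cos(177.4°) + j·sin(177.4°)) = -119.9 + j5.444 V
  V2 = 10·(cos(-55.2°) + j·sin(-55.2°)) = 5.707 - j8.211 V
  V3 = 103·(cos(-179.0°) + j·sin(-179.0°)) = -103 - j1.798 V
Step 2 — Sum components: V_total = -217.2 - j4.566 V.
Step 3 — Convert to polar: |V_total| = 217.2 V, ∠V_total = -178.8°.

V_total = 217.2∠-178.8° V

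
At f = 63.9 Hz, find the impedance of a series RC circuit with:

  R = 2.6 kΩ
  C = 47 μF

Step 1 — Angular frequency: ω = 2π·f = 2π·63.9 = 401.5 rad/s.
Step 2 — Component impedances:
  R: Z = R = 2600 Ω
  C: Z = 1/(jωC) = -j/(ω·C) = 0 - j52.99 Ω
Step 3 — Series combination: Z_total = R + C = 2600 - j52.99 Ω = 2601∠-1.2° Ω.

Z = 2600 - j52.99 Ω = 2601∠-1.2° Ω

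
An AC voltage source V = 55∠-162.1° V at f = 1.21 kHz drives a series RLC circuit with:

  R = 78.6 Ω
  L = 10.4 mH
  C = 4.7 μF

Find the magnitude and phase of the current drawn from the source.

Step 1 — Angular frequency: ω = 2π·f = 2π·1210 = 7603 rad/s.
Step 2 — Component impedances:
  R: Z = R = 78.6 Ω
  L: Z = jωL = j·7603·0.0104 = 0 + j79.07 Ω
  C: Z = 1/(jωC) = -j/(ω·C) = 0 - j27.99 Ω
Step 3 — Series combination: Z_total = R + L + C = 78.6 + j51.08 Ω = 93.74∠33.0° Ω.
Step 4 — Source phasor: V = 55∠-162.1° V = -52.34 - j16.9 V.
Step 5 — Ohm's law: I = V / Z_total = (-52.34 - j16.9) / (78.6 + j51.08) = -0.5664 + j0.153 A.
Step 6 — Convert to polar: |I| = 0.5867 A, ∠I = 164.9°.

I = 0.5867∠164.9° A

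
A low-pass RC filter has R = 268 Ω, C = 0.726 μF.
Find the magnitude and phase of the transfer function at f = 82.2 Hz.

Step 1 — Angular frequency: ω = 2π·82.2 = 516.5 rad/s.
Step 2 — Transfer function: H(jω) = 1/(1 + jωRC).
Step 3 — Denominator: 1 + jωRC = 1 + j·516.5·268·7.26e-07 = 1 + j0.1005.
Step 4 — H = 0.99 - j0.09949.
Step 5 — Magnitude: |H| = 0.995 (-0.0 dB); phase: φ = -5.7°.

|H| = 0.995 (-0.0 dB), φ = -5.7°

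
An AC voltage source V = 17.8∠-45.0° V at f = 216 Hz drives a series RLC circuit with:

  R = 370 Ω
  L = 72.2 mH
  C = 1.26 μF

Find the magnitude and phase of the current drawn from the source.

Step 1 — Angular frequency: ω = 2π·f = 2π·216 = 1357 rad/s.
Step 2 — Component impedances:
  R: Z = R = 370 Ω
  L: Z = jωL = j·1357·0.0722 = 0 + j97.99 Ω
  C: Z = 1/(jωC) = -j/(ω·C) = 0 - j584.8 Ω
Step 3 — Series combination: Z_total = R + L + C = 370 - j486.8 Ω = 611.5∠-52.8° Ω.
Step 4 — Source phasor: V = 17.8∠-45.0° V = 12.59 - j12.59 V.
Step 5 — Ohm's law: I = V / Z_total = (12.59 - j12.59) / (370 - j486.8) = 0.02884 + j0.003932 A.
Step 6 — Convert to polar: |I| = 0.02911 A, ∠I = 7.8°.

I = 0.02911∠7.8° A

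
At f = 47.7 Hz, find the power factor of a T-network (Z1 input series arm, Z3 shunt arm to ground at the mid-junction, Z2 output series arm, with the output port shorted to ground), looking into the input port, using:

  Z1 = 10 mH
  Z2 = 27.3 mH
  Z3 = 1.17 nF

Step 1 — Angular frequency: ω = 2π·f = 2π·47.7 = 299.7 rad/s.
Step 2 — Component impedances:
  Z1: Z = jωL = j·299.7·0.01 = 0 + j2.997 Ω
  Z2: Z = jωL = j·299.7·0.0273 = 0 + j8.182 Ω
  Z3: Z = 1/(jωC) = -j/(ω·C) = 0 - j2.852e+06 Ω
Step 3 — With the output port shorted to ground, the output series arm Z2 runs from the junction to ground; the shunt arm Z3 also runs from the junction to ground. They appear in parallel: Z3 || Z2 = 0 + j8.182 Ω.
Step 4 — Series with input arm Z1: Z_in = Z1 + (Z3 || Z2) = 0 + j11.18 Ω = 11.18∠90.0° Ω.
Step 5 — Power factor: PF = cos(φ) = Re(Z)/|Z| = 0/11.18 = 0.
Step 6 — Type: Im(Z) = 11.18 ⇒ lagging (phase φ = 90.0°).

PF = 0 (lagging, φ = 90.0°)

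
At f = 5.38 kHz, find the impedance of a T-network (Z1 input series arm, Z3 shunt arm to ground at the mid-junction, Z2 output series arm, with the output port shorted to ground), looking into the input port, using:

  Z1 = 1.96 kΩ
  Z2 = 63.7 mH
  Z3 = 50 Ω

Step 1 — Angular frequency: ω = 2π·f = 2π·5380 = 3.38e+04 rad/s.
Step 2 — Component impedances:
  Z1: Z = R = 1960 Ω
  Z2: Z = jωL = j·3.38e+04·0.0637 = 0 + j2153 Ω
  Z3: Z = R = 50 Ω
Step 3 — With the output port shorted to ground, the output series arm Z2 runs from the junction to ground; the shunt arm Z3 also runs from the junction to ground. They appear in parallel: Z3 || Z2 = 49.97 + j1.16 Ω.
Step 4 — Series with input arm Z1: Z_in = Z1 + (Z3 || Z2) = 2010 + j1.16 Ω = 2010∠0.0° Ω.

Z = 2010 + j1.16 Ω = 2010∠0.0° Ω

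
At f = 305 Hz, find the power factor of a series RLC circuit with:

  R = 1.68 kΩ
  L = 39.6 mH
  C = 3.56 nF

Step 1 — Angular frequency: ω = 2π·f = 2π·305 = 1916 rad/s.
Step 2 — Component impedances:
  R: Z = R = 1680 Ω
  L: Z = jωL = j·1916·0.0396 = 0 + j75.89 Ω
  C: Z = 1/(jωC) = -j/(ω·C) = 0 - j1.466e+05 Ω
Step 3 — Series combination: Z_total = R + L + C = 1680 - j1.465e+05 Ω = 1.465e+05∠-89.3° Ω.
Step 4 — Power factor: PF = cos(φ) = Re(Z)/|Z| = 1680/1.465e+05 = 0.01147.
Step 5 — Type: Im(Z) = -1.465e+05 ⇒ leading (phase φ = -89.3°).

PF = 0.01147 (leading, φ = -89.3°)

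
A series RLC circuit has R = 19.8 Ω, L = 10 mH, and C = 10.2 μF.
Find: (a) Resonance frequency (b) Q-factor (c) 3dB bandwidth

Step 1 — Resonance: ω₀ = 1/√(LC) = 1/√(0.01·1.02e-05) = 3131 rad/s.
Step 2 — f₀ = ω₀/(2π) = 498.3 Hz.
Step 3 — Series Q: Q = ω₀L/R = 3131·0.01/19.8 = 1.581.
Step 4 — Bandwidth: Δω = ω₀/Q = 1980 rad/s; BW = Δω/(2π) = 315.1 Hz.

(a) f₀ = 498.3 Hz  (b) Q = 1.581  (c) BW = 315.1 Hz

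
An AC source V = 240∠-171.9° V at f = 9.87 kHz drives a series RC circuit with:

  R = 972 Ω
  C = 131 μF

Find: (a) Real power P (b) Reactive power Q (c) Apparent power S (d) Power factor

Step 1 — Angular frequency: ω = 2π·f = 2π·9870 = 6.202e+04 rad/s.
Step 2 — Component impedances:
  R: Z = R = 972 Ω
  C: Z = 1/(jωC) = -j/(ω·C) = 0 - j0.1231 Ω
Step 3 — Series combination: Z_total = R + C = 972 - j0.1231 Ω = 972∠-0.0° Ω.
Step 4 — Source phasor: V = 240∠-171.9° V = -237.6 - j33.82 V.
Step 5 — Current: I = V / Z = -0.2444 - j0.03482 A = 0.2469∠-171.9° A.
Step 6 — Complex power: S = V·I* = 59.26 - j0.007504 VA.
Step 7 — Real power: P = Re(S) = 59.26 W.
Step 8 — Reactive power: Q = Im(S) = -0.007504 VAR.
Step 9 — Apparent power: |S| = 59.26 VA.
Step 10 — Power factor: PF = P/|S| = 1 (leading).

(a) P = 59.26 W  (b) Q = -0.007504 VAR  (c) S = 59.26 VA  (d) PF = 1 (leading)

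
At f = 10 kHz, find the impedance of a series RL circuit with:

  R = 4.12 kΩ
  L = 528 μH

Step 1 — Angular frequency: ω = 2π·f = 2π·1e+04 = 6.283e+04 rad/s.
Step 2 — Component impedances:
  R: Z = R = 4120 Ω
  L: Z = jωL = j·6.283e+04·0.000528 = 0 + j33.18 Ω
Step 3 — Series combination: Z_total = R + L = 4120 + j33.18 Ω = 4120∠0.5° Ω.

Z = 4120 + j33.18 Ω = 4120∠0.5° Ω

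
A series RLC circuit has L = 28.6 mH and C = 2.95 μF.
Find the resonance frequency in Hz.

Step 1 — Resonance condition Im(Z)=0 gives ω₀ = 1/√(LC).
Step 2 — ω₀ = 1/√(0.0286·2.95e-06) = 3443 rad/s.
Step 3 — f₀ = ω₀/(2π) = 547.9 Hz.

f₀ = 547.9 Hz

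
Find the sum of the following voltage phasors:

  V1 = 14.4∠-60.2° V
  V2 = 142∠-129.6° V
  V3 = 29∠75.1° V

Step 1 — Convert each phasor to rectangular form:
  V1 = 14.4·(cos(-60.2°) + j·sin(-60.2°)) = 7.156 - j12.5 V
  V2 = 142·(cos(-129.6°) + j·sin(-129.6°)) = -90.51 - j109.4 V
  V3 = 29·(cos(75.1°) + j·sin(75.1°)) = 7.457 + j28.02 V
Step 2 — Sum components: V_total = -75.9 - j93.88 V.
Step 3 — Convert to polar: |V_total| = 120.7 V, ∠V_total = -129.0°.

V_total = 120.7∠-129.0° V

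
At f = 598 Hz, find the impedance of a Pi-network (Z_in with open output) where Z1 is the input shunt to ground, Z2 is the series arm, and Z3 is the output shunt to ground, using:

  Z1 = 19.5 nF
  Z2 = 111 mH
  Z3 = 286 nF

Step 1 — Angular frequency: ω = 2π·f = 2π·598 = 3757 rad/s.
Step 2 — Component impedances:
  Z1: Z = 1/(jωC) = -j/(ω·C) = 0 - j1.365e+04 Ω
  Z2: Z = jωL = j·3757·0.111 = 0 + j417.1 Ω
  Z3: Z = 1/(jωC) = -j/(ω·C) = 0 - j930.6 Ω
Step 3 — With open output, the series arm Z2 and the output shunt Z3 appear in series to ground: Z2 + Z3 = 0 - j513.5 Ω.
Step 4 — Parallel with input shunt Z1: Z_in = Z1 || (Z2 + Z3) = 0 - j494.9 Ω = 494.9∠-90.0° Ω.

Z = 0 - j494.9 Ω = 494.9∠-90.0° Ω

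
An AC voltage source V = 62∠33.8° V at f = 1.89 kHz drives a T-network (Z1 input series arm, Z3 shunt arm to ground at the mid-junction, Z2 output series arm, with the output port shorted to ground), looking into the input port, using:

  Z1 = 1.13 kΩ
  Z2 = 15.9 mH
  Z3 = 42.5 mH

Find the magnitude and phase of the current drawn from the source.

Step 1 — Angular frequency: ω = 2π·f = 2π·1890 = 1.188e+04 rad/s.
Step 2 — Component impedances:
  Z1: Z = R = 1130 Ω
  Z2: Z = jωL = j·1.188e+04·0.0159 = 0 + j188.8 Ω
  Z3: Z = jωL = j·1.188e+04·0.0425 = 0 + j504.7 Ω
Step 3 — With the output port shorted to ground, the output series arm Z2 runs from the junction to ground; the shunt arm Z3 also runs from the junction to ground. They appear in parallel: Z3 || Z2 = 0 + j137.4 Ω.
Step 4 — Series with input arm Z1: Z_in = Z1 + (Z3 || Z2) = 1130 + j137.4 Ω = 1138∠6.9° Ω.
Step 5 — Source phasor: V = 62∠33.8° V = 51.52 + j34.49 V.
Step 6 — Ohm's law: I = V / Z_total = (51.52 + j34.49) / (1130 + j137.4) = 0.04859 + j0.02461 A.
Step 7 — Convert to polar: |I| = 0.05447 A, ∠I = 26.9°.

I = 0.05447∠26.9° A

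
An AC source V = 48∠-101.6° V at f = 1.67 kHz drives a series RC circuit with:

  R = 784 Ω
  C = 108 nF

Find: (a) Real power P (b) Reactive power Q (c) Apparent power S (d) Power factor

Step 1 — Angular frequency: ω = 2π·f = 2π·1670 = 1.049e+04 rad/s.
Step 2 — Component impedances:
  R: Z = R = 784 Ω
  C: Z = 1/(jωC) = -j/(ω·C) = 0 - j882.4 Ω
Step 3 — Series combination: Z_total = R + C = 784 - j882.4 Ω = 1180∠-48.4° Ω.
Step 4 — Source phasor: V = 48∠-101.6° V = -9.652 - j47.02 V.
Step 5 — Current: I = V / Z = 0.02435 - j0.03257 A = 0.04066∠-53.2° A.
Step 6 — Complex power: S = V·I* = 1.296 - j1.459 VA.
Step 7 — Real power: P = Re(S) = 1.296 W.
Step 8 — Reactive power: Q = Im(S) = -1.459 VAR.
Step 9 — Apparent power: |S| = 1.952 VA.
Step 10 — Power factor: PF = P/|S| = 0.6642 (leading).

(a) P = 1.296 W  (b) Q = -1.459 VAR  (c) S = 1.952 VA  (d) PF = 0.6642 (leading)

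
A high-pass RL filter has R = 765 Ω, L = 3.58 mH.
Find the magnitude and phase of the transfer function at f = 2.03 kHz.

Step 1 — Angular frequency: ω = 2π·2030 = 1.275e+04 rad/s.
Step 2 — Transfer function: H(jω) = jωL/(R + jωL).
Step 3 — Numerator jωL = j·45.66; denominator R + jωL = 765 + j45.66.
Step 4 — H = 0.00355 + j0.05948.
Step 5 — Magnitude: |H| = 0.05958 (-24.5 dB); phase: φ = 86.6°.

|H| = 0.05958 (-24.5 dB), φ = 86.6°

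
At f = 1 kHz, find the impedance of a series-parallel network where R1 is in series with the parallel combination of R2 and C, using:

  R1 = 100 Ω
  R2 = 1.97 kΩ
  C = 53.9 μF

Step 1 — Angular frequency: ω = 2π·f = 2π·1000 = 6283 rad/s.
Step 2 — Component impedances:
  R1: Z = R = 100 Ω
  R2: Z = R = 1970 Ω
  C: Z = 1/(jωC) = -j/(ω·C) = 0 - j2.953 Ω
Step 3 — Parallel branch: R2 || C = 1/(1/R2 + 1/C) = 0.004426 - j2.953 Ω.
Step 4 — Series with R1: Z_total = R1 + (R2 || C) = 100 - j2.953 Ω = 100∠-1.7° Ω.

Z = 100 - j2.953 Ω = 100∠-1.7° Ω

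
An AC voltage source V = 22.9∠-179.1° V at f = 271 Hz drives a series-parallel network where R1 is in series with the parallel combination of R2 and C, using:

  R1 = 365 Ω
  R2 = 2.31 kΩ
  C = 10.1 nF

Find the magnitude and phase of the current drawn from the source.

Step 1 — Angular frequency: ω = 2π·f = 2π·271 = 1703 rad/s.
Step 2 — Component impedances:
  R1: Z = R = 365 Ω
  R2: Z = R = 2310 Ω
  C: Z = 1/(jωC) = -j/(ω·C) = 0 - j5.815e+04 Ω
Step 3 — Parallel branch: R2 || C = 1/(1/R2 + 1/C) = 2306 - j91.62 Ω.
Step 4 — Series with R1: Z_total = R1 + (R2 || C) = 2671 - j91.62 Ω = 2673∠-2.0° Ω.
Step 5 — Source phasor: V = 22.9∠-179.1° V = -22.9 - j0.3597 V.
Step 6 — Ohm's law: I = V / Z_total = (-22.9 - j0.3597) / (2671 - j91.62) = -0.008557 - j0.0004281 A.
Step 7 — Convert to polar: |I| = 0.008567 A, ∠I = -177.1°.

I = 0.008567∠-177.1° A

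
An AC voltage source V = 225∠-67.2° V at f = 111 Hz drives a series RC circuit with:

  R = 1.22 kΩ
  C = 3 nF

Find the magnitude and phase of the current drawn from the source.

Step 1 — Angular frequency: ω = 2π·f = 2π·111 = 697.4 rad/s.
Step 2 — Component impedances:
  R: Z = R = 1220 Ω
  C: Z = 1/(jωC) = -j/(ω·C) = 0 - j4.779e+05 Ω
Step 3 — Series combination: Z_total = R + C = 1220 - j4.779e+05 Ω = 4.779e+05∠-89.9° Ω.
Step 4 — Source phasor: V = 225∠-67.2° V = 87.19 - j207.4 V.
Step 5 — Ohm's law: I = V / Z_total = (87.19 - j207.4) / (1220 - j4.779e+05) = 0.0004344 + j0.0001813 A.
Step 6 — Convert to polar: |I| = 0.0004708 A, ∠I = 22.7°.

I = 0.0004708∠22.7° A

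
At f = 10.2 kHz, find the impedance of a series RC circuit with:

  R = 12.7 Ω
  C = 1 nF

Step 1 — Angular frequency: ω = 2π·f = 2π·1.02e+04 = 6.409e+04 rad/s.
Step 2 — Component impedances:
  R: Z = R = 12.7 Ω
  C: Z = 1/(jωC) = -j/(ω·C) = 0 - j1.56e+04 Ω
Step 3 — Series combination: Z_total = R + C = 12.7 - j1.56e+04 Ω = 1.56e+04∠-90.0° Ω.

Z = 12.7 - j1.56e+04 Ω = 1.56e+04∠-90.0° Ω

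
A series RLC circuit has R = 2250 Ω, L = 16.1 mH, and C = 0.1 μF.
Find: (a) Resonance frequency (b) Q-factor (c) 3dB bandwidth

Step 1 — Resonance: ω₀ = 1/√(LC) = 1/√(0.0161·1e-07) = 2.492e+04 rad/s.
Step 2 — f₀ = ω₀/(2π) = 3966 Hz.
Step 3 — Series Q: Q = ω₀L/R = 2.492e+04·0.0161/2250 = 0.1783.
Step 4 — Bandwidth: Δω = ω₀/Q = 1.398e+05 rad/s; BW = Δω/(2π) = 2.224e+04 Hz.

(a) f₀ = 3966 Hz  (b) Q = 0.1783  (c) BW = 2.224e+04 Hz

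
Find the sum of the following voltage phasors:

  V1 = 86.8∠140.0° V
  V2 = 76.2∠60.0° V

Step 1 — Convert each phasor to rectangular form:
  V1 = 86.8·(cos(140.0°) + j·sin(140.0°)) = -66.49 + j55.79 V
  V2 = 76.2·(cos(60.0°) + j·sin(60.0°)) = 38.1 + j65.99 V
Step 2 — Sum components: V_total = -28.39 + j121.8 V.
Step 3 — Convert to polar: |V_total| = 125.1 V, ∠V_total = 103.1°.

V_total = 125.1∠103.1° V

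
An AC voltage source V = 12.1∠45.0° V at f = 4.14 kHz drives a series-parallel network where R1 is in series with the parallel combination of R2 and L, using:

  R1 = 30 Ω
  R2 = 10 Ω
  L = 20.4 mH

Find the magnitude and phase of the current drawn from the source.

Step 1 — Angular frequency: ω = 2π·f = 2π·4140 = 2.601e+04 rad/s.
Step 2 — Component impedances:
  R1: Z = R = 30 Ω
  R2: Z = R = 10 Ω
  L: Z = jωL = j·2.601e+04·0.0204 = 0 + j530.7 Ω
Step 3 — Parallel branch: R2 || L = 1/(1/R2 + 1/L) = 9.996 + j0.1884 Ω.
Step 4 — Series with R1: Z_total = R1 + (R2 || L) = 40 + j0.1884 Ω = 40∠0.3° Ω.
Step 5 — Source phasor: V = 12.1∠45.0° V = 8.556 + j8.556 V.
Step 6 — Ohm's law: I = V / Z_total = (8.556 + j8.556) / (40 + j0.1884) = 0.2149 + j0.2129 A.
Step 7 — Convert to polar: |I| = 0.3025 A, ∠I = 44.7°.

I = 0.3025∠44.7° A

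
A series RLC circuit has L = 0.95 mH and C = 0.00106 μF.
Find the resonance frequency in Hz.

Step 1 — Resonance condition Im(Z)=0 gives ω₀ = 1/√(LC).
Step 2 — ω₀ = 1/√(0.00095·1.06e-09) = 9.965e+05 rad/s.
Step 3 — f₀ = ω₀/(2π) = 1.586e+05 Hz.

f₀ = 1.586e+05 Hz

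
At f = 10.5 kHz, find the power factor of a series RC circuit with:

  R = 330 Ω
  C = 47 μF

Step 1 — Angular frequency: ω = 2π·f = 2π·1.05e+04 = 6.597e+04 rad/s.
Step 2 — Component impedances:
  R: Z = R = 330 Ω
  C: Z = 1/(jωC) = -j/(ω·C) = 0 - j0.3225 Ω
Step 3 — Series combination: Z_total = R + C = 330 - j0.3225 Ω = 330∠-0.1° Ω.
Step 4 — Power factor: PF = cos(φ) = Re(Z)/|Z| = 330/330 = 1.
Step 5 — Type: Im(Z) = -0.3225 ⇒ leading (phase φ = -0.1°).

PF = 1 (leading, φ = -0.1°)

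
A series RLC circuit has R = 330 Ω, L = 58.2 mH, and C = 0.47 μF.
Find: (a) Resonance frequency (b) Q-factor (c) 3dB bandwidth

Step 1 — Resonance: ω₀ = 1/√(LC) = 1/√(0.0582·4.7e-07) = 6046 rad/s.
Step 2 — f₀ = ω₀/(2π) = 962.3 Hz.
Step 3 — Series Q: Q = ω₀L/R = 6046·0.0582/330 = 1.066.
Step 4 — Bandwidth: Δω = ω₀/Q = 5670 rad/s; BW = Δω/(2π) = 902.4 Hz.

(a) f₀ = 962.3 Hz  (b) Q = 1.066  (c) BW = 902.4 Hz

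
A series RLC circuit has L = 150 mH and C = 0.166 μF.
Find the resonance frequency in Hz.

Step 1 — Resonance condition Im(Z)=0 gives ω₀ = 1/√(LC).
Step 2 — ω₀ = 1/√(0.15·1.66e-07) = 6337 rad/s.
Step 3 — f₀ = ω₀/(2π) = 1009 Hz.

f₀ = 1009 Hz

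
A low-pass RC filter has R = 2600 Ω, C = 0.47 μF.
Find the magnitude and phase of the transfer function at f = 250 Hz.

Step 1 — Angular frequency: ω = 2π·250 = 1571 rad/s.
Step 2 — Transfer function: H(jω) = 1/(1 + jωRC).
Step 3 — Denominator: 1 + jωRC = 1 + j·1571·2600·4.7e-07 = 1 + j1.92.
Step 4 — H = 0.2135 - j0.4098.
Step 5 — Magnitude: |H| = 0.462 (-6.7 dB); phase: φ = -62.5°.

|H| = 0.462 (-6.7 dB), φ = -62.5°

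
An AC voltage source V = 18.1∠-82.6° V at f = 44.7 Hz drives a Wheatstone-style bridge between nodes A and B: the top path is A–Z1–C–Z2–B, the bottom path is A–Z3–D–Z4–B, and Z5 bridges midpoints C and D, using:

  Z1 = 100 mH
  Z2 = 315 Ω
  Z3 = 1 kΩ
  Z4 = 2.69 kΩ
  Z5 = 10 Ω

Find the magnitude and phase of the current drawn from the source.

Step 1 — Angular frequency: ω = 2π·f = 2π·44.7 = 280.9 rad/s.
Step 2 — Component impedances:
  Z1: Z = jωL = j·280.9·0.1 = 0 + j28.09 Ω
  Z2: Z = R = 315 Ω
  Z3: Z = R = 1000 Ω
  Z4: Z = R = 2690 Ω
  Z5: Z = R = 10 Ω
Step 3 — Bridge requires nodal analysis (the Z5 bridge couples midpoints C and D, so the two paths cannot be reduced to a simple series/parallel combination). Setting node B to ground and injecting 1 A at node A, the 3-node admittance system at A, C, D solves to V_A = Z_AB = 282.9 + j28.01 Ω = 284.3∠5.7° Ω.
Step 4 — Source phasor: V = 18.1∠-82.6° V = 2.331 - j17.95 V.
Step 5 — Ohm's law: I = V / Z_total = (2.331 - j17.95) / (282.9 + j28.01) = 0.00194 - j0.06365 A.
Step 6 — Convert to polar: |I| = 0.06368 A, ∠I = -88.3°.

I = 0.06368∠-88.3° A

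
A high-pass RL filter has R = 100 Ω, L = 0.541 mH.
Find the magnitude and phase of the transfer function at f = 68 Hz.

Step 1 — Angular frequency: ω = 2π·68 = 427.3 rad/s.
Step 2 — Transfer function: H(jω) = jωL/(R + jωL).
Step 3 — Numerator jωL = j·0.2311; denominator R + jωL = 100 + j0.2311.
Step 4 — H = 5.343e-06 + j0.002311.
Step 5 — Magnitude: |H| = 0.002311 (-52.7 dB); phase: φ = 89.9°.

|H| = 0.002311 (-52.7 dB), φ = 89.9°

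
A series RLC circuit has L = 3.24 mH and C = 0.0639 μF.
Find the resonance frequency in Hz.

Step 1 — Resonance condition Im(Z)=0 gives ω₀ = 1/√(LC).
Step 2 — ω₀ = 1/√(0.00324·6.39e-08) = 6.95e+04 rad/s.
Step 3 — f₀ = ω₀/(2π) = 1.106e+04 Hz.

f₀ = 1.106e+04 Hz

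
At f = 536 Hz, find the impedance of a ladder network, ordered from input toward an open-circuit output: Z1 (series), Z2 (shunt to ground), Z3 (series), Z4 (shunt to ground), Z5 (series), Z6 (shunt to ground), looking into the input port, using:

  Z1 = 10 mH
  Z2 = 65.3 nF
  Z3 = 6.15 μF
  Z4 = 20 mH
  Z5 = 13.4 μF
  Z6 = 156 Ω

Step 1 — Angular frequency: ω = 2π·f = 2π·536 = 3368 rad/s.
Step 2 — Component impedances:
  Z1: Z = jωL = j·3368·0.01 = 0 + j33.68 Ω
  Z2: Z = 1/(jωC) = -j/(ω·C) = 0 - j4547 Ω
  Z3: Z = 1/(jωC) = -j/(ω·C) = 0 - j48.28 Ω
  Z4: Z = jωL = j·3368·0.02 = 0 + j67.36 Ω
  Z5: Z = 1/(jωC) = -j/(ω·C) = 0 - j22.16 Ω
  Z6: Z = R = 156 Ω
Step 3 — Ladder network (open output): work backward from the far end, alternating series and parallel combinations. Z_in = 26.96 + j44.85 Ω = 52.33∠59.0° Ω.

Z = 26.96 + j44.85 Ω = 52.33∠59.0° Ω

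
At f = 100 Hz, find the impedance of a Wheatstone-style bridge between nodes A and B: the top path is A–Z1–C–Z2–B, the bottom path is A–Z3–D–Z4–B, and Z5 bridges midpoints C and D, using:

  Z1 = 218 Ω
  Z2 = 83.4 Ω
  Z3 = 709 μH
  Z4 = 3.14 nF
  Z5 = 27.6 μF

Step 1 — Angular frequency: ω = 2π·f = 2π·100 = 628.3 rad/s.
Step 2 — Component impedances:
  Z1: Z = R = 218 Ω
  Z2: Z = R = 83.4 Ω
  Z3: Z = jωL = j·628.3·0.000709 = 0 + j0.4455 Ω
  Z4: Z = 1/(jωC) = -j/(ω·C) = 0 - j5.069e+05 Ω
  Z5: Z = 1/(jωC) = -j/(ω·C) = 0 - j57.66 Ω
Step 3 — Bridge requires nodal analysis (the Z5 bridge couples midpoints C and D, so the two paths cannot be reduced to a simple series/parallel combination). Setting node B to ground and injecting 1 A at node A, the 3-node admittance system at A, C, D solves to V_A = Z_AB = 97.43 - j53.54 Ω = 111.2∠-28.8° Ω.

Z = 97.43 - j53.54 Ω = 111.2∠-28.8° Ω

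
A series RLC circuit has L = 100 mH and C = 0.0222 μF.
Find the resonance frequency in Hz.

Step 1 — Resonance condition Im(Z)=0 gives ω₀ = 1/√(LC).
Step 2 — ω₀ = 1/√(0.1·2.22e-08) = 2.122e+04 rad/s.
Step 3 — f₀ = ω₀/(2π) = 3378 Hz.

f₀ = 3378 Hz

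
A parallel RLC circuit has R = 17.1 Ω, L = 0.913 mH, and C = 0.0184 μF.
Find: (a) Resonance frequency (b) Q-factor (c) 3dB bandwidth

Step 1 — Resonance: ω₀ = 1/√(LC) = 1/√(0.000913·1.84e-08) = 2.44e+05 rad/s.
Step 2 — f₀ = ω₀/(2π) = 3.883e+04 Hz.
Step 3 — Parallel Q: Q = R/(ω₀L) = 17.1/(2.44e+05·0.000913) = 0.07677.
Step 4 — Bandwidth: Δω = ω₀/Q = 3.178e+06 rad/s; BW = Δω/(2π) = 5.058e+05 Hz.

(a) f₀ = 3.883e+04 Hz  (b) Q = 0.07677  (c) BW = 5.058e+05 Hz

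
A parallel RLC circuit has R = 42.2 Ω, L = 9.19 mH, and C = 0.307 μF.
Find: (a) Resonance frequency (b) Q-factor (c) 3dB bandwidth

Step 1 — Resonance: ω₀ = 1/√(LC) = 1/√(0.00919·3.07e-07) = 1.883e+04 rad/s.
Step 2 — f₀ = ω₀/(2π) = 2996 Hz.
Step 3 — Parallel Q: Q = R/(ω₀L) = 42.2/(1.883e+04·0.00919) = 0.2439.
Step 4 — Bandwidth: Δω = ω₀/Q = 7.719e+04 rad/s; BW = Δω/(2π) = 1.228e+04 Hz.

(a) f₀ = 2996 Hz  (b) Q = 0.2439  (c) BW = 1.228e+04 Hz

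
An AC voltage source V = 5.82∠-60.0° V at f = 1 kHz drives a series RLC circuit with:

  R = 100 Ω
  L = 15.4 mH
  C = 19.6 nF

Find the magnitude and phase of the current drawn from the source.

Step 1 — Angular frequency: ω = 2π·f = 2π·1000 = 6283 rad/s.
Step 2 — Component impedances:
  R: Z = R = 100 Ω
  L: Z = jωL = j·6283·0.0154 = 0 + j96.76 Ω
  C: Z = 1/(jωC) = -j/(ω·C) = 0 - j8120 Ω
Step 3 — Series combination: Z_total = R + L + C = 100 - j8023 Ω = 8024∠-89.3° Ω.
Step 4 — Source phasor: V = 5.82∠-60.0° V = 2.91 - j5.04 V.
Step 5 — Ohm's law: I = V / Z_total = (2.91 - j5.04) / (100 - j8023) = 0.0006326 + j0.0003548 A.
Step 6 — Convert to polar: |I| = 0.0007253 A, ∠I = 29.3°.

I = 0.0007253∠29.3° A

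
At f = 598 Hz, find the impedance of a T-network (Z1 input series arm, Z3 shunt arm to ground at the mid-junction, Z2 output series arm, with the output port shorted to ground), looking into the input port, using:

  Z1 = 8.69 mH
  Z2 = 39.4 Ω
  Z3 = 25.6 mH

Step 1 — Angular frequency: ω = 2π·f = 2π·598 = 3757 rad/s.
Step 2 — Component impedances:
  Z1: Z = jωL = j·3757·0.00869 = 0 + j32.65 Ω
  Z2: Z = R = 39.4 Ω
  Z3: Z = jωL = j·3757·0.0256 = 0 + j96.19 Ω
Step 3 — With the output port shorted to ground, the output series arm Z2 runs from the junction to ground; the shunt arm Z3 also runs from the junction to ground. They appear in parallel: Z3 || Z2 = 33.74 + j13.82 Ω.
Step 4 — Series with input arm Z1: Z_in = Z1 + (Z3 || Z2) = 33.74 + j46.47 Ω = 57.43∠54.0° Ω.

Z = 33.74 + j46.47 Ω = 57.43∠54.0° Ω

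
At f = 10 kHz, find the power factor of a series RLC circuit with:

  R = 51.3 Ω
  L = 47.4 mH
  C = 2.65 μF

Step 1 — Angular frequency: ω = 2π·f = 2π·1e+04 = 6.283e+04 rad/s.
Step 2 — Component impedances:
  R: Z = R = 51.3 Ω
  L: Z = jωL = j·6.283e+04·0.0474 = 0 + j2978 Ω
  C: Z = 1/(jωC) = -j/(ω·C) = 0 - j6.006 Ω
Step 3 — Series combination: Z_total = R + L + C = 51.3 + j2972 Ω = 2973∠89.0° Ω.
Step 4 — Power factor: PF = cos(φ) = Re(Z)/|Z| = 51.3/2973 = 0.01726.
Step 5 — Type: Im(Z) = 2972 ⇒ lagging (phase φ = 89.0°).

PF = 0.01726 (lagging, φ = 89.0°)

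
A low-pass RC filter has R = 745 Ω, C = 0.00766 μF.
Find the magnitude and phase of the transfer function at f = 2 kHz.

Step 1 — Angular frequency: ω = 2π·2000 = 1.257e+04 rad/s.
Step 2 — Transfer function: H(jω) = 1/(1 + jωRC).
Step 3 — Denominator: 1 + jωRC = 1 + j·1.257e+04·745·7.66e-09 = 1 + j0.07171.
Step 4 — H = 0.9949 - j0.07135.
Step 5 — Magnitude: |H| = 0.9974 (-0.0 dB); phase: φ = -4.1°.

|H| = 0.9974 (-0.0 dB), φ = -4.1°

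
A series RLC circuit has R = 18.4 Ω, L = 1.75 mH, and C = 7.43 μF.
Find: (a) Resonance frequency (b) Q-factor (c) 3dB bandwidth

Step 1 — Resonance condition Im(Z)=0 gives ω₀ = 1/√(LC).
Step 2 — ω₀ = 1/√(0.00175·7.43e-06) = 8770 rad/s.
Step 3 — f₀ = ω₀/(2π) = 1396 Hz.
Step 4 — Series Q: Q = ω₀L/R = 8770·0.00175/18.4 = 0.8341.
Step 5 — 3dB bandwidth: Δω = ω₀/Q = 1.051e+04 rad/s; BW = Δω/(2π) = 1673 Hz.

(a) f₀ = 1396 Hz  (b) Q = 0.8341  (c) BW = 1673 Hz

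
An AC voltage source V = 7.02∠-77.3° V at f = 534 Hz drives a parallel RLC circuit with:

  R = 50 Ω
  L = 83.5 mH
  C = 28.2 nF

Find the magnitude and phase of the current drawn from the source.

Step 1 — Angular frequency: ω = 2π·f = 2π·534 = 3355 rad/s.
Step 2 — Component impedances:
  R: Z = R = 50 Ω
  L: Z = jωL = j·3355·0.0835 = 0 + j280.2 Ω
  C: Z = 1/(jωC) = -j/(ω·C) = 0 - j1.057e+04 Ω
Step 3 — Parallel combination: 1/Z_total = 1/R + 1/L + 1/C; Z_total = 48.53 + j8.432 Ω = 49.26∠9.9° Ω.
Step 4 — Source phasor: V = 7.02∠-77.3° V = 1.543 - j6.848 V.
Step 5 — Ohm's law: I = V / Z_total = (1.543 - j6.848) / (48.53 + j8.432) = 0.00707 - j0.1423 A.
Step 6 — Convert to polar: |I| = 0.1425 A, ∠I = -87.2°.

I = 0.1425∠-87.2° A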